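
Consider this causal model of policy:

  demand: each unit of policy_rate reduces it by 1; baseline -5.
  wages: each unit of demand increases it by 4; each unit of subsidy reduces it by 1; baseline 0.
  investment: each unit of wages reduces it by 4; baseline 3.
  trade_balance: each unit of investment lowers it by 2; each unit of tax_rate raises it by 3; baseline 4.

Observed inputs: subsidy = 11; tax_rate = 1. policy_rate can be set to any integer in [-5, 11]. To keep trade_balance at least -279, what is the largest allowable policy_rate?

policy_rate = 1

Substituting into the wages equation gives wages = -4*policy_rate - 31.
investment becomes 16*policy_rate + 127.
trade_balance becomes -32*policy_rate - 247.
Require -32*policy_rate - 247 ≥ -279, so policy_rate ≤ 1.
The largest integer in [-5, 11] satisfying this is 1.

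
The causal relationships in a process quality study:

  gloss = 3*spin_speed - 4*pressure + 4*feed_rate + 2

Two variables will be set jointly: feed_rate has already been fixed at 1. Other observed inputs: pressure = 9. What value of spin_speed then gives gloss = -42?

With feed_rate held at 1:
Substituting into the gloss equation gives gloss = 3*spin_speed - 30.
Solve 3*spin_speed - 30 = -42: spin_speed = (-42 + 30) / 3 = -4.

spin_speed = -4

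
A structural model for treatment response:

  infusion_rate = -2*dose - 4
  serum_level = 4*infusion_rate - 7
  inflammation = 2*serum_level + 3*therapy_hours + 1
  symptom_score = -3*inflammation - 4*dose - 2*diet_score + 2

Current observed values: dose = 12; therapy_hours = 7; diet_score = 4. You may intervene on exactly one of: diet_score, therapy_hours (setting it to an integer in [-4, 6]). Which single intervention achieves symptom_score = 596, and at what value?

set diet_score = 3

Intervening on diet_score: with other inputs at their observed values, symptom_score = -2*diet_score + 602. Solving for 596 gives diet_score = 3, within [-4, 6].
Intervening on therapy_hours: symptom_score = -9*therapy_hours + 657. Reaching 596 requires therapy_hours = 61/9, not an integer.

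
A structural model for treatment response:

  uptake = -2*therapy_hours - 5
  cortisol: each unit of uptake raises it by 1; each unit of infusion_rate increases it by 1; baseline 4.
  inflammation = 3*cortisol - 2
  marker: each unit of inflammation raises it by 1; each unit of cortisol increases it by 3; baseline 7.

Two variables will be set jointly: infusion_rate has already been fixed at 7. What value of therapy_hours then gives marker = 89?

therapy_hours = -4

With infusion_rate held at 7:
Substituting into the cortisol equation gives cortisol = -2*therapy_hours + 6.
Substituting into the inflammation equation gives inflammation = -6*therapy_hours + 16.
Substituting into the marker equation gives marker = -12*therapy_hours + 41.
Solve -12*therapy_hours + 41 = 89: therapy_hours = (89 - 41) / -12 = -4.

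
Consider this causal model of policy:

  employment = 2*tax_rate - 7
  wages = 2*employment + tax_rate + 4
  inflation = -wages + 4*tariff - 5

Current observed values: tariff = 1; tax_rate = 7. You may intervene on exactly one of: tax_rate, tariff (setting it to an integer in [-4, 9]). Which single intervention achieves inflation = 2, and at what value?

set tariff = 8

Intervening on tax_rate: inflation = -5*tax_rate + 9. Reaching 2 requires tax_rate = 7/5, not an integer.
Intervening on tariff: with other inputs at their observed values, inflation = 4*tariff - 30. Solving for 2 gives tariff = 8, within [-4, 9].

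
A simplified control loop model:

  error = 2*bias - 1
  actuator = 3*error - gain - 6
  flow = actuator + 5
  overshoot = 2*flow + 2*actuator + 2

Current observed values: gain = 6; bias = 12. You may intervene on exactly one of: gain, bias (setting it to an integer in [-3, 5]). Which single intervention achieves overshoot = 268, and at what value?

set gain = -1

Intervening on gain: with other inputs at their observed values, overshoot = -4*gain + 264. Solving for 268 gives gain = -1, within [-3, 5].
Intervening on bias: overshoot = 24*bias - 48. Reaching 268 requires bias = 79/6, not an integer.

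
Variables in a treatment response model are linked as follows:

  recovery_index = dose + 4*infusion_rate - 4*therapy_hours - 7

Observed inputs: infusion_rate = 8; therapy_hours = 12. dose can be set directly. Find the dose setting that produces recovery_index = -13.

dose = 10

Substituting into the recovery_index equation gives recovery_index = dose - 23.
Solve dose - 23 = -13: dose = (-13 + 23) / 1 = 10.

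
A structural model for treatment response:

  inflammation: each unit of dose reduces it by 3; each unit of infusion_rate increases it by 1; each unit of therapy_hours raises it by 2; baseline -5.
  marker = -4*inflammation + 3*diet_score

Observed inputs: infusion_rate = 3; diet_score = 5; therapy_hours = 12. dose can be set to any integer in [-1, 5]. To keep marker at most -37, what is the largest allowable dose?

Substituting into the inflammation equation gives inflammation = -3*dose + 22.
Substituting into the marker equation gives marker = 12*dose - 73.
Require 12*dose - 73 ≤ -37, so dose ≤ 3.
The largest integer in [-1, 5] satisfying this is 3.

dose = 3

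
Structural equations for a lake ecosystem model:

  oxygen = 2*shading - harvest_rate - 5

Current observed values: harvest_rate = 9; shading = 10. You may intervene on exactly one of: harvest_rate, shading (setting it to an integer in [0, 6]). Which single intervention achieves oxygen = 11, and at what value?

set harvest_rate = 4

Intervening on harvest_rate: with other inputs at their observed values, oxygen = -harvest_rate + 15. Solving for 11 gives harvest_rate = 4, within [0, 6].
Intervening on shading: oxygen = 2*shading - 14. Reaching 11 requires shading = 25/2, not an integer.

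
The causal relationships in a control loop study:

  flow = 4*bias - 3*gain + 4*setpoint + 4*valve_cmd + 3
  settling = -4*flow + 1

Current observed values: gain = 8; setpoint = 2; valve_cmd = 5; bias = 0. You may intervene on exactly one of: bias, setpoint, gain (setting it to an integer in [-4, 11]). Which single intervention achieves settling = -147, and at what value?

Intervening on bias: settling = -16*bias - 27. Reaching -147 requires bias = 15/2, not an integer.
Intervening on setpoint: settling = -16*setpoint + 5. Reaching -147 requires setpoint = 19/2, not an integer.
Intervening on gain: with other inputs at their observed values, settling = 12*gain - 123. Solving for -147 gives gain = -2, within [-4, 11].

set gain = -2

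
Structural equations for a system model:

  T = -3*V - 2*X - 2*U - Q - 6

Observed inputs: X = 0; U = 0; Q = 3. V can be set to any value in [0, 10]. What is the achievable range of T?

-39 to -9

Substituting into the T equation gives T = -3*V - 9.
Linear in V, so extremes are at the endpoints: V = 0 gives T = -9; V = 10 gives T = -39.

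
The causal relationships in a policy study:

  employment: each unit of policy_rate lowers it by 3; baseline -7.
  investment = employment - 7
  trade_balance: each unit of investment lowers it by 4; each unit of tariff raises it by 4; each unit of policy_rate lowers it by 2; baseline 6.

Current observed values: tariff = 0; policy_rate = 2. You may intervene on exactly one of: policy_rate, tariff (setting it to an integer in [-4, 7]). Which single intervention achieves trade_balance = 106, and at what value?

set tariff = 6

Intervening on policy_rate: trade_balance = 10*policy_rate + 62. Reaching 106 requires policy_rate = 22/5, not an integer.
Intervening on tariff: with other inputs at their observed values, trade_balance = 4*tariff + 82. Solving for 106 gives tariff = 6, within [-4, 7].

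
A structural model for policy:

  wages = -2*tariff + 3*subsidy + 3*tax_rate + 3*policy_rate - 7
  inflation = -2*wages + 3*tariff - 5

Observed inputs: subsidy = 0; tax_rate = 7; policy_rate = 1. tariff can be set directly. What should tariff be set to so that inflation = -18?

Substituting into the wages equation gives wages = -2*tariff + 17.
This gives inflation = 7*tariff - 39.
Solve 7*tariff - 39 = -18: tariff = (-18 + 39) / 7 = 3.

tariff = 3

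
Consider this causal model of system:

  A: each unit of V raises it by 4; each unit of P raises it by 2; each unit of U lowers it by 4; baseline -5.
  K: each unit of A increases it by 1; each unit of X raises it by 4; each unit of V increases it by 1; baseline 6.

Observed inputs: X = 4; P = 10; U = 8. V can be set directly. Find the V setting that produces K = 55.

Substituting into the A equation gives A = 4*V - 17.
Substituting into the K equation gives K = 5*V + 5.
Solve 5*V + 5 = 55: V = (55 - 5) / 5 = 10.

V = 10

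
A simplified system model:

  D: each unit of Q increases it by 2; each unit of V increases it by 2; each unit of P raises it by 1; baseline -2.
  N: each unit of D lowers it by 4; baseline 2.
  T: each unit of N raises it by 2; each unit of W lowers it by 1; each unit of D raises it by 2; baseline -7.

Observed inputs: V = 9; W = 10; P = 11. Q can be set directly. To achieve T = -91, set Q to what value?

Q = -7

Substituting into the D equation gives D = 2*Q + 27.
So N = -8*Q - 106.
T becomes -12*Q - 175.
Solve -12*Q - 175 = -91: Q = (-91 + 175) / -12 = -7.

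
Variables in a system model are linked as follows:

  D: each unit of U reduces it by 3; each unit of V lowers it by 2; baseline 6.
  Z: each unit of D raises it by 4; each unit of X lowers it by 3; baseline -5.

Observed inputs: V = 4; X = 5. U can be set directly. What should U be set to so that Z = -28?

Substituting into the D equation gives D = -3*U - 2.
This gives Z = -12*U - 28.
Solve -12*U - 28 = -28: U = (-28 + 28) / -12 = 0.

U = 0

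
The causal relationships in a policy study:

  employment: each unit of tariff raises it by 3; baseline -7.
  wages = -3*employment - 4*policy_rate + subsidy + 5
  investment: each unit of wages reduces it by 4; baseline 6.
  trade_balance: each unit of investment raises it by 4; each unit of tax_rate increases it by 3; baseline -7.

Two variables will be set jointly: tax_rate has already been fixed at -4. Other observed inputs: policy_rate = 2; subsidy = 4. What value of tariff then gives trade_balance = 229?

With tax_rate held at -4:
Substituting into the wages equation gives wages = -9*tariff + 22.
This gives investment = 36*tariff - 82.
So trade_balance = 144*tariff - 347.
Solve 144*tariff - 347 = 229: tariff = (229 + 347) / 144 = 4.

tariff = 4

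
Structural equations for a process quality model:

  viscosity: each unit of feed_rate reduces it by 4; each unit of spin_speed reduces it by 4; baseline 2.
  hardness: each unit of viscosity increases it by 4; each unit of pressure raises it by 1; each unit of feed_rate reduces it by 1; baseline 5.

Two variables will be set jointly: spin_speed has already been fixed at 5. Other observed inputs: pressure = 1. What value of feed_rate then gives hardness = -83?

feed_rate = 1

With spin_speed held at 5:
Substituting into the viscosity equation gives viscosity = -4*feed_rate - 18.
This gives hardness = -17*feed_rate - 66.
Solve -17*feed_rate - 66 = -83: feed_rate = (-83 + 66) / -17 = 1.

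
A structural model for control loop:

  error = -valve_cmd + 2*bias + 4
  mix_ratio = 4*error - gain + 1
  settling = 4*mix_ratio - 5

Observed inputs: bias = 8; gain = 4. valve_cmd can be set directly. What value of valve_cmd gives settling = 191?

Substituting into the error equation gives error = -valve_cmd + 20.
Substituting into the mix_ratio equation gives mix_ratio = -4*valve_cmd + 77.
This gives settling = -16*valve_cmd + 303.
Solve -16*valve_cmd + 303 = 191: valve_cmd = (191 - 303) / -16 = 7.

valve_cmd = 7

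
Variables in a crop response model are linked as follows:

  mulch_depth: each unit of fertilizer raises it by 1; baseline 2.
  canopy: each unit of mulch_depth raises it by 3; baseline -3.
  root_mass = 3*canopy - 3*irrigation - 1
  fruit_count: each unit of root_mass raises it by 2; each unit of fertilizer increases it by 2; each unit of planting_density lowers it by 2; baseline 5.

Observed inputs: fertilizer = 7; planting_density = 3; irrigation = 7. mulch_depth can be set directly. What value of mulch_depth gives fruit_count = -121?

mulch_depth = -4

Intervening on mulch_depth fixes its value directly, overriding its dependence on fertilizer.
Substituting into the root_mass equation gives root_mass = 9*mulch_depth - 31.
fruit_count becomes 18*mulch_depth - 49.
Solve 18*mulch_depth - 49 = -121: mulch_depth = (-121 + 49) / 18 = -4.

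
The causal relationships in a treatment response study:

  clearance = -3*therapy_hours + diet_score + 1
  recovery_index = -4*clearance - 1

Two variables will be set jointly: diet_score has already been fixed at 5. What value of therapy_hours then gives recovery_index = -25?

therapy_hours = 0

With diet_score held at 5:
Substituting into the clearance equation gives clearance = -3*therapy_hours + 6.
So recovery_index = 12*therapy_hours - 25.
Solve 12*therapy_hours - 25 = -25: therapy_hours = (-25 + 25) / 12 = 0.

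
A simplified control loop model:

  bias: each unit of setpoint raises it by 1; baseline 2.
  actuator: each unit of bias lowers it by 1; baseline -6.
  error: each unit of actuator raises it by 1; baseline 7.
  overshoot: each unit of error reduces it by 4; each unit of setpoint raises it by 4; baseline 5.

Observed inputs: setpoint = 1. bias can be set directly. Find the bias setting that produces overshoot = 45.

bias = 10

Intervening on bias fixes its value directly, overriding its dependence on setpoint.
Substituting into the error equation gives error = -bias + 1.
Substituting into the overshoot equation gives overshoot = 4*bias + 5.
Solve 4*bias + 5 = 45: bias = (45 - 5) / 4 = 10.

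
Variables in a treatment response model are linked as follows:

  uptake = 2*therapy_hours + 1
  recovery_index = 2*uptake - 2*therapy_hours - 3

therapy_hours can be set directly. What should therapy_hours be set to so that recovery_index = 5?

therapy_hours = 3

Substituting into the recovery_index equation gives recovery_index = 2*therapy_hours - 1.
Solve 2*therapy_hours - 1 = 5: therapy_hours = (5 + 1) / 2 = 3.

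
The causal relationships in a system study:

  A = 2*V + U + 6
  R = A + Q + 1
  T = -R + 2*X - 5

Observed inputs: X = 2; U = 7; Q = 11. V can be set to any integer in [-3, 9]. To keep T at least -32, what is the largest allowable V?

Substituting into the A equation gives A = 2*V + 13.
Substituting into the R equation gives R = 2*V + 25.
This gives T = -2*V - 26.
Require -2*V - 26 ≥ -32, so V ≤ 3.
The largest integer in [-3, 9] satisfying this is 3.

V = 3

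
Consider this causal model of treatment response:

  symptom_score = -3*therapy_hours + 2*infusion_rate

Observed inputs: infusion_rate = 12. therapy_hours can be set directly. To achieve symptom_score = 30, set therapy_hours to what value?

therapy_hours = -2

Substituting into the symptom_score equation gives symptom_score = -3*therapy_hours + 24.
Solve -3*therapy_hours + 24 = 30: therapy_hours = (30 - 24) / -3 = -2.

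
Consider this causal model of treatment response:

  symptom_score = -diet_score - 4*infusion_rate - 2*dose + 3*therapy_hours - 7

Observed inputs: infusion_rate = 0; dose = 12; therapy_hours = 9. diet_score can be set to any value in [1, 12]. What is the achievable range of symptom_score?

-16 to -5

Substituting into the symptom_score equation gives symptom_score = -diet_score - 4.
Linear in diet_score, so extremes are at the endpoints: diet_score = 1 gives symptom_score = -5; diet_score = 12 gives symptom_score = -16.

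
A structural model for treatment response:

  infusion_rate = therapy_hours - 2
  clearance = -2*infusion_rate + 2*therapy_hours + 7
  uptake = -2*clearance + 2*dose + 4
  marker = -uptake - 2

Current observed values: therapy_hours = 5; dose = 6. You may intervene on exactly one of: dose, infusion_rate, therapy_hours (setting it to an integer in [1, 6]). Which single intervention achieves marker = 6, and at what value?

Intervening on dose: with other inputs at their observed values, marker = -2*dose + 16. Solving for 6 gives dose = 5, within [1, 6].
Intervening on infusion_rate: marker = -4*infusion_rate + 16. Reaching 6 requires infusion_rate = 5/2, not an integer.
Intervening on therapy_hours: the paths from therapy_hours to marker cancel (net effect zero), leaving marker = 4; 6 is unreachable this way.

set dose = 5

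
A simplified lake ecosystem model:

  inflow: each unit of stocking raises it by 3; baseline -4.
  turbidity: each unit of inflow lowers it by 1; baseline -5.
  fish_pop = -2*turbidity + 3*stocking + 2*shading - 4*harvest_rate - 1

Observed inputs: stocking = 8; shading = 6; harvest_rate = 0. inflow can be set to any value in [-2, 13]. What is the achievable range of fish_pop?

41 to 71

Intervening on inflow fixes its value directly, overriding its dependence on stocking.
Substituting into the fish_pop equation gives fish_pop = 2*inflow + 45.
Linear in inflow, so extremes are at the endpoints: inflow = -2 gives fish_pop = 41; inflow = 13 gives fish_pop = 71.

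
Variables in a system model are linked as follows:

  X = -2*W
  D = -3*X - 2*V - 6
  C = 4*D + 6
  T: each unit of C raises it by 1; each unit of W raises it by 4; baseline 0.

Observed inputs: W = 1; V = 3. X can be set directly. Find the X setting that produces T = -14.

Intervening on X fixes its value directly, overriding its dependence on W.
Substituting into the D equation gives D = -3*X - 12.
So C = -12*X - 42.
So T = -12*X - 38.
Solve -12*X - 38 = -14: X = (-14 + 38) / -12 = -2.

X = -2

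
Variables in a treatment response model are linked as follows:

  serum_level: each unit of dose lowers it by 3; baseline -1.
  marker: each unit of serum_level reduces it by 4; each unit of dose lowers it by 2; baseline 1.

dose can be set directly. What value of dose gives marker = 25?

Substituting into the marker equation gives marker = 10*dose + 5.
Solve 10*dose + 5 = 25: dose = (25 - 5) / 10 = 2.

dose = 2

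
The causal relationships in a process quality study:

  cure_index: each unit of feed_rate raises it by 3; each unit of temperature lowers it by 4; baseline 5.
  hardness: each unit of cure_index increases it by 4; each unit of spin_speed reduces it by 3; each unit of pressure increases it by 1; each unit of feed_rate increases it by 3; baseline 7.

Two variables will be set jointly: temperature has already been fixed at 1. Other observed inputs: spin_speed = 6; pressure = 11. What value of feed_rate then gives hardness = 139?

With temperature held at 1:
Substituting into the cure_index equation gives cure_index = 3*feed_rate + 1.
So hardness = 15*feed_rate + 4.
Solve 15*feed_rate + 4 = 139: feed_rate = (139 - 4) / 15 = 9.

feed_rate = 9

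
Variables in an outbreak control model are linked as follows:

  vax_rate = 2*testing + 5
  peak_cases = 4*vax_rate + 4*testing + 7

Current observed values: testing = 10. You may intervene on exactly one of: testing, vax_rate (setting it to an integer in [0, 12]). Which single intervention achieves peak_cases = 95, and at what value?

set vax_rate = 12

Intervening on testing: peak_cases = 12*testing + 27. Reaching 95 requires testing = 17/3, not an integer.
Intervening on vax_rate: with other inputs at their observed values, peak_cases = 4*vax_rate + 47. Solving for 95 gives vax_rate = 12, within [0, 12].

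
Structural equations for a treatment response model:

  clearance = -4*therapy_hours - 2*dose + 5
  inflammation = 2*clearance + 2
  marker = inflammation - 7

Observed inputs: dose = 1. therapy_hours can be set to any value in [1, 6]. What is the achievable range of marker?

-47 to -7

Substituting into the clearance equation gives clearance = -4*therapy_hours + 3.
inflammation becomes -8*therapy_hours + 8.
Substituting into the marker equation gives marker = -8*therapy_hours + 1.
Linear in therapy_hours, so extremes are at the endpoints: therapy_hours = 1 gives marker = -7; therapy_hours = 6 gives marker = -47.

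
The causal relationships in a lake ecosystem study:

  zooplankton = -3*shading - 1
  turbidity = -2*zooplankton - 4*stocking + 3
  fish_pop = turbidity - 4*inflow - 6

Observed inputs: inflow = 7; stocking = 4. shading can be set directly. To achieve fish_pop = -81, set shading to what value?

shading = -6

Substituting into the turbidity equation gives turbidity = 6*shading - 11.
Substituting into the fish_pop equation gives fish_pop = 6*shading - 45.
Solve 6*shading - 45 = -81: shading = (-81 + 45) / 6 = -6.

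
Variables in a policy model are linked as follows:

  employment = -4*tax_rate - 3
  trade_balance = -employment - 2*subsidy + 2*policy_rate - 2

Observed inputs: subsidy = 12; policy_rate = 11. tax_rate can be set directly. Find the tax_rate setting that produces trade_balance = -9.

tax_rate = -2

Substituting into the trade_balance equation gives trade_balance = 4*tax_rate - 1.
Solve 4*tax_rate - 1 = -9: tax_rate = (-9 + 1) / 4 = -2.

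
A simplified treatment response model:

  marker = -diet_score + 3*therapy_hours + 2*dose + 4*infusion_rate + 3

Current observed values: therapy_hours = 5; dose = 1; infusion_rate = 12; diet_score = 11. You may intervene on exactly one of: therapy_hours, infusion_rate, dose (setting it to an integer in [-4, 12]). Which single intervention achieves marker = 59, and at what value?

set dose = 2

Intervening on therapy_hours: marker = 3*therapy_hours + 42. Reaching 59 requires therapy_hours = 17/3, not an integer.
Intervening on infusion_rate: marker = 4*infusion_rate + 9. Reaching 59 requires infusion_rate = 25/2, not an integer.
Intervening on dose: with other inputs at their observed values, marker = 2*dose + 55. Solving for 59 gives dose = 2, within [-4, 12].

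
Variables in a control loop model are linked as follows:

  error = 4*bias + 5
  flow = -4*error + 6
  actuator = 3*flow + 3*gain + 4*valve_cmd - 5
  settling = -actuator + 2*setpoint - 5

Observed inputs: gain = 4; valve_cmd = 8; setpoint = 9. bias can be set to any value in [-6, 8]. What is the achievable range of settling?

Substituting into the flow equation gives flow = -16*bias - 14.
Substituting into the actuator equation gives actuator = -48*bias - 3.
Substituting into the settling equation gives settling = 48*bias + 16.
Linear in bias, so extremes are at the endpoints: bias = -6 gives settling = -272; bias = 8 gives settling = 400.

-272 to 400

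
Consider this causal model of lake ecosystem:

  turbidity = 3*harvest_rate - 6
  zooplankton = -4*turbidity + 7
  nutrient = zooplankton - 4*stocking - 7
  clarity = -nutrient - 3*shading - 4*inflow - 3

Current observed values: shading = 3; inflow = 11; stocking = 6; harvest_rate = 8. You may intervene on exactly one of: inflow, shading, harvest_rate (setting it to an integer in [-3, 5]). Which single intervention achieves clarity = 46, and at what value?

set shading = 1

Intervening on inflow: clarity = -4*inflow + 84. Reaching 46 requires inflow = 19/2, not an integer.
Intervening on shading: with other inputs at their observed values, clarity = -3*shading + 49. Solving for 46 gives shading = 1, within [-3, 5].
Intervening on harvest_rate: clarity = 12*harvest_rate - 56. Reaching 46 requires harvest_rate = 17/2, not an integer.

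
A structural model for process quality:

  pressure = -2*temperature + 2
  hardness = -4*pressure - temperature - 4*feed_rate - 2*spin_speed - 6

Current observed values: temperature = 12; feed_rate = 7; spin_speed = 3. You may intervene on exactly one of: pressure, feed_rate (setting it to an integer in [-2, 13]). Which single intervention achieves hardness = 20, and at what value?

set feed_rate = 11

Intervening on pressure: hardness = -4*pressure - 52. Reaching 20 requires pressure = -18, outside [-2, 13].
Intervening on feed_rate: with other inputs at their observed values, hardness = -4*feed_rate + 64. Solving for 20 gives feed_rate = 11, within [-2, 13].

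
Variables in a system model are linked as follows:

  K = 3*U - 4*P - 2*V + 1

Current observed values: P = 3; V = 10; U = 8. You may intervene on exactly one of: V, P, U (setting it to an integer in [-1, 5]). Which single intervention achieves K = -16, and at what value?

Intervening on V: K = -2*V + 13. Reaching -16 requires V = 29/2, not an integer.
Intervening on P: K = -4*P + 5. Reaching -16 requires P = 21/4, not an integer.
Intervening on U: with other inputs at their observed values, K = 3*U - 31. Solving for -16 gives U = 5, within [-1, 5].

set U = 5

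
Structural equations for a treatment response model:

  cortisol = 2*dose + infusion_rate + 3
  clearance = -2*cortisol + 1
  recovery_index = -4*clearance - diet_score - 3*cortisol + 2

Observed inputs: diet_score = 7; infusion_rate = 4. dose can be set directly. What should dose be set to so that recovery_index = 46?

Substituting into the cortisol equation gives cortisol = 2*dose + 7.
clearance becomes -4*dose - 13.
This gives recovery_index = 10*dose + 26.
Solve 10*dose + 26 = 46: dose = (46 - 26) / 10 = 2.

dose = 2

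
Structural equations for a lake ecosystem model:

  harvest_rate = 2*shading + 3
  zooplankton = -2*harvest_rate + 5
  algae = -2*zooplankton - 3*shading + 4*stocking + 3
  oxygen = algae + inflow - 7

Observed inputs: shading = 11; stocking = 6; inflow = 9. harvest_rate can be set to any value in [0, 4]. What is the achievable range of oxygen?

Intervening on harvest_rate fixes its value directly, overriding its dependence on shading.
Substituting into the algae equation gives algae = 4*harvest_rate - 16.
Substituting into the oxygen equation gives oxygen = 4*harvest_rate - 14.
Linear in harvest_rate, so extremes are at the endpoints: harvest_rate = 0 gives oxygen = -14; harvest_rate = 4 gives oxygen = 2.

-14 to 2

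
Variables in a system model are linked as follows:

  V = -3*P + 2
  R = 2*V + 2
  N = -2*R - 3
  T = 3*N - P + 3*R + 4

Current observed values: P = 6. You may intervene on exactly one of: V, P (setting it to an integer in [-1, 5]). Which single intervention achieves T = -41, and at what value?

Intervening on V: with other inputs at their observed values, T = -6*V - 17. Solving for -41 gives V = 4, within [-1, 5].
Intervening on P: T = 17*P - 23. Reaching -41 requires P = -18/17, not an integer.

set V = 4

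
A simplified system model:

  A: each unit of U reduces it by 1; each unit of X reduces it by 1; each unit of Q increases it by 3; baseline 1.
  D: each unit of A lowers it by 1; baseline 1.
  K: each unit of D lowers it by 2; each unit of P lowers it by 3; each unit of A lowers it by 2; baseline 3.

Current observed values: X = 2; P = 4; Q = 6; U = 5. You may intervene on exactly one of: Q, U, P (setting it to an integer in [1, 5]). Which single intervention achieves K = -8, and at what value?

Intervening on Q: the paths from Q to K cancel (net effect zero), leaving K = -11; -8 is unreachable this way.
Intervening on U: the paths from U to K cancel (net effect zero), leaving K = -11; -8 is unreachable this way.
Intervening on P: with other inputs at their observed values, K = -3*P + 1. Solving for -8 gives P = 3, within [1, 5].

set P = 3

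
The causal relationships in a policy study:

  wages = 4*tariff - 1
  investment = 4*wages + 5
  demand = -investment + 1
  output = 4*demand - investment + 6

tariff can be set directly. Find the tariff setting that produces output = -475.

tariff = 6

Substituting into the investment equation gives investment = 16*tariff + 1.
Substituting into the demand equation gives demand = -16*tariff.
This gives output = -80*tariff + 5.
Solve -80*tariff + 5 = -475: tariff = (-475 - 5) / -80 = 6.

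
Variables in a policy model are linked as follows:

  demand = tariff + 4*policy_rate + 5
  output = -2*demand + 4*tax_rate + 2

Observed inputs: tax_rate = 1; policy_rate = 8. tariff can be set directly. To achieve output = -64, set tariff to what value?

tariff = -2

Substituting into the demand equation gives demand = tariff + 37.
So output = -2*tariff - 68.
Solve -2*tariff - 68 = -64: tariff = (-64 + 68) / -2 = -2.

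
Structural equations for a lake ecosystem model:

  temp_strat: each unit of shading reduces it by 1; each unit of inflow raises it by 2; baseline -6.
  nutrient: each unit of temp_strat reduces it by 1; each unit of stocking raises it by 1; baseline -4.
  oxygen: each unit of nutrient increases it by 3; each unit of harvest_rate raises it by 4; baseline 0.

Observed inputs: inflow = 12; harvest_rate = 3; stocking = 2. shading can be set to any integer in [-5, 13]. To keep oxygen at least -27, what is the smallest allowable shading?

Substituting into the temp_strat equation gives temp_strat = -shading + 18.
So nutrient = shading - 20.
So oxygen = 3*shading - 48.
Require 3*shading - 48 ≥ -27, so shading ≥ 7.
The smallest integer in [-5, 13] satisfying this is 7.

shading = 7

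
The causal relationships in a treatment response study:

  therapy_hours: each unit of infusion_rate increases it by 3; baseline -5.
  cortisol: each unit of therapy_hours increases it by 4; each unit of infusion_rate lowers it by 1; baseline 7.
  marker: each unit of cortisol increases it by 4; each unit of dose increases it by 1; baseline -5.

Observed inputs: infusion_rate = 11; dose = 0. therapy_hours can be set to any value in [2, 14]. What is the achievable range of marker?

11 to 203

Intervening on therapy_hours fixes its value directly, overriding its dependence on infusion_rate.
Substituting into the cortisol equation gives cortisol = 4*therapy_hours - 4.
This gives marker = 16*therapy_hours - 21.
Linear in therapy_hours, so extremes are at the endpoints: therapy_hours = 2 gives marker = 11; therapy_hours = 14 gives marker = 203.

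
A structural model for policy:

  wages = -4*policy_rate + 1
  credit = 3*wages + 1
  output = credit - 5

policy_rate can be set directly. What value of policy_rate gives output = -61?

policy_rate = 5

Substituting into the credit equation gives credit = -12*policy_rate + 4.
So output = -12*policy_rate - 1.
Solve -12*policy_rate - 1 = -61: policy_rate = (-61 + 1) / -12 = 5.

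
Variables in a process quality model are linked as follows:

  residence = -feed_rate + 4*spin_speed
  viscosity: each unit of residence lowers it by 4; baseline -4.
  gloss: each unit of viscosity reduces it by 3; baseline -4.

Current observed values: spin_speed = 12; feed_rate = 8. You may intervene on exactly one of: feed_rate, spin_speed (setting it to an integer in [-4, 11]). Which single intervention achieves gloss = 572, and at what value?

Intervening on feed_rate: with other inputs at their observed values, gloss = -12*feed_rate + 584. Solving for 572 gives feed_rate = 1, within [-4, 11].
Intervening on spin_speed: gloss = 48*spin_speed - 88. Reaching 572 requires spin_speed = 55/4, not an integer.

set feed_rate = 1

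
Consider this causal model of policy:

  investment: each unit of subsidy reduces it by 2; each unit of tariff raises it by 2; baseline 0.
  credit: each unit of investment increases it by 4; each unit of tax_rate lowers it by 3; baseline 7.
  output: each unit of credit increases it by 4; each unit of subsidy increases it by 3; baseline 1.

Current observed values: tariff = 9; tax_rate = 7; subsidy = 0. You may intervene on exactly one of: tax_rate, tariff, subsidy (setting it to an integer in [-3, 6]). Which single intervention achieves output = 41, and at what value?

set tariff = 3

Intervening on tax_rate: output = -12*tax_rate + 317. Reaching 41 requires tax_rate = 23, outside [-3, 6].
Intervening on tariff: with other inputs at their observed values, output = 32*tariff - 55. Solving for 41 gives tariff = 3, within [-3, 6].
Intervening on subsidy: output = -29*subsidy + 233. Reaching 41 requires subsidy = 192/29, not an integer.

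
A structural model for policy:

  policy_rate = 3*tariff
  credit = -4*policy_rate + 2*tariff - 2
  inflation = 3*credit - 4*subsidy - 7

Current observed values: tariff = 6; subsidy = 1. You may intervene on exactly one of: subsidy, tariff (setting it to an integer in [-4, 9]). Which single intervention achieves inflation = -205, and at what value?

set subsidy = 3

Intervening on subsidy: with other inputs at their observed values, inflation = -4*subsidy - 193. Solving for -205 gives subsidy = 3, within [-4, 9].
Intervening on tariff: inflation = -30*tariff - 17. Reaching -205 requires tariff = 94/15, not an integer.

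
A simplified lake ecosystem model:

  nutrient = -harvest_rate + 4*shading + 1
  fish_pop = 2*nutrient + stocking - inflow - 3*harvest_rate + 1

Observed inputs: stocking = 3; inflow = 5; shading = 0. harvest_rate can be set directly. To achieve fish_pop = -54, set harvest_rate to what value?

Substituting into the nutrient equation gives nutrient = -harvest_rate + 1.
Substituting into the fish_pop equation gives fish_pop = -5*harvest_rate + 1.
Solve -5*harvest_rate + 1 = -54: harvest_rate = (-54 - 1) / -5 = 11.

harvest_rate = 11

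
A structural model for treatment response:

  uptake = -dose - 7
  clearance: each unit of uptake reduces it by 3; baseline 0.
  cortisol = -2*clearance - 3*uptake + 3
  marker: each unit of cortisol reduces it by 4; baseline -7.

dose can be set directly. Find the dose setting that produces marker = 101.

dose = 3

Substituting into the clearance equation gives clearance = 3*dose + 21.
Substituting into the cortisol equation gives cortisol = -3*dose - 18.
So marker = 12*dose + 65.
Solve 12*dose + 65 = 101: dose = (101 - 65) / 12 = 3.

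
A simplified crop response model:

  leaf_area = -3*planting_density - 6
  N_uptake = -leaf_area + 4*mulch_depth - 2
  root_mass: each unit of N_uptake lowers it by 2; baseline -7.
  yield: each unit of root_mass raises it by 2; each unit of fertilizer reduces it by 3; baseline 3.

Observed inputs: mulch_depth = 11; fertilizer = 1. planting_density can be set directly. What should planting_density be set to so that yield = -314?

Substituting into the N_uptake equation gives N_uptake = 3*planting_density + 48.
So root_mass = -6*planting_density - 103.
yield becomes -12*planting_density - 206.
Solve -12*planting_density - 206 = -314: planting_density = (-314 + 206) / -12 = 9.

planting_density = 9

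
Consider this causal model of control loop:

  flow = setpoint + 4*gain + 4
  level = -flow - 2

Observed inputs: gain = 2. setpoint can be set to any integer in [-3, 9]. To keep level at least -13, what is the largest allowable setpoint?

Substituting into the flow equation gives flow = setpoint + 12.
Substituting into the level equation gives level = -setpoint - 14.
Require -setpoint - 14 ≥ -13, so setpoint ≤ -1.
The largest integer in [-3, 9] satisfying this is -1.

setpoint = -1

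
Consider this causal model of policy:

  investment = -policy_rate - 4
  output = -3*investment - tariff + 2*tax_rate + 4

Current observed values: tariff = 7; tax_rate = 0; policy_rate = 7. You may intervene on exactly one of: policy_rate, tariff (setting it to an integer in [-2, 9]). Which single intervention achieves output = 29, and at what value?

Intervening on policy_rate: output = 3*policy_rate + 9. Reaching 29 requires policy_rate = 20/3, not an integer.
Intervening on tariff: with other inputs at their observed values, output = -tariff + 37. Solving for 29 gives tariff = 8, within [-2, 9].

set tariff = 8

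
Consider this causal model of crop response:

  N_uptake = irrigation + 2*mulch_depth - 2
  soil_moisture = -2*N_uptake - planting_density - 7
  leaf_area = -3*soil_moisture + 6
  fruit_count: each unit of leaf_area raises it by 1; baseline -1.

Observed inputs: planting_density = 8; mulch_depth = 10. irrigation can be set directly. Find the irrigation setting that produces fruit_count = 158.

Substituting into the N_uptake equation gives N_uptake = irrigation + 18.
So soil_moisture = -2*irrigation - 51.
leaf_area becomes 6*irrigation + 159.
fruit_count becomes 6*irrigation + 158.
Solve 6*irrigation + 158 = 158: irrigation = (158 - 158) / 6 = 0.

irrigation = 0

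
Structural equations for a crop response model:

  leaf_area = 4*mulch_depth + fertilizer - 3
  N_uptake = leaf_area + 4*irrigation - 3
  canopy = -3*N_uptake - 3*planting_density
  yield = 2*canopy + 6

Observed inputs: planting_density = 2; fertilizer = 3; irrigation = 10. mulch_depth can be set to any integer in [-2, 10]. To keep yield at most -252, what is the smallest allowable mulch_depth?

Substituting into the leaf_area equation gives leaf_area = 4*mulch_depth.
This gives N_uptake = 4*mulch_depth + 37.
So canopy = -12*mulch_depth - 117.
Substituting into the yield equation gives yield = -24*mulch_depth - 228.
Require -24*mulch_depth - 228 ≤ -252, so mulch_depth ≥ 1.
The smallest integer in [-2, 10] satisfying this is 1.

mulch_depth = 1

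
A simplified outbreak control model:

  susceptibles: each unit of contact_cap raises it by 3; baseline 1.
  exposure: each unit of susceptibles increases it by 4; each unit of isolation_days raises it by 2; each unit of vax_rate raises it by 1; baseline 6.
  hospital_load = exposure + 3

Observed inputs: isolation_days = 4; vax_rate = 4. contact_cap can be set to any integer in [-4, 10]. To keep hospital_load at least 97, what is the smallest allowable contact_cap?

contact_cap = 6

Substituting into the exposure equation gives exposure = 12*contact_cap + 22.
Substituting into the hospital_load equation gives hospital_load = 12*contact_cap + 25.
Require 12*contact_cap + 25 ≥ 97, so contact_cap ≥ 6.
The smallest integer in [-4, 10] satisfying this is 6.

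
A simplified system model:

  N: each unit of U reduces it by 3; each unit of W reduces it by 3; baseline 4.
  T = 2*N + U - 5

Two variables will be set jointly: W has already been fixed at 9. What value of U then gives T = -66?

U = 3

With W held at 9:
Substituting into the N equation gives N = -3*U - 23.
This gives T = -5*U - 51.
Solve -5*U - 51 = -66: U = (-66 + 51) / -5 = 3.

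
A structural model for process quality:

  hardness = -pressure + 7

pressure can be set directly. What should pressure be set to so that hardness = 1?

pressure = 6

Solve -pressure + 7 = 1: pressure = (1 - 7) / -1 = 6.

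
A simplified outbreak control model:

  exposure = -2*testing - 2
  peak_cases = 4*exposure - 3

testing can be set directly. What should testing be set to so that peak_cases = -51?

Substituting into the peak_cases equation gives peak_cases = -8*testing - 11.
Solve -8*testing - 11 = -51: testing = (-51 + 11) / -8 = 5.

testing = 5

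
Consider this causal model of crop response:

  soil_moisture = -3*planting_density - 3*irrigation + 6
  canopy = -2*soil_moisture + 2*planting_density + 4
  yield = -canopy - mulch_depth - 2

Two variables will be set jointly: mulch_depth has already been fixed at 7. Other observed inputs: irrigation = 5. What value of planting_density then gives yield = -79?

planting_density = 6

With mulch_depth held at 7:
Substituting into the soil_moisture equation gives soil_moisture = -3*planting_density - 9.
canopy becomes 8*planting_density + 22.
Substituting into the yield equation gives yield = -8*planting_density - 31.
Solve -8*planting_density - 31 = -79: planting_density = (-79 + 31) / -8 = 6.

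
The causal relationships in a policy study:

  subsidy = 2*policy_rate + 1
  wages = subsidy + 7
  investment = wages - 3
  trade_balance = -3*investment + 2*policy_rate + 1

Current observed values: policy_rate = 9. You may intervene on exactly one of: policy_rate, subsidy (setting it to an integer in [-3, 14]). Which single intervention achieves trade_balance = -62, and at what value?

Intervening on policy_rate: with other inputs at their observed values, trade_balance = -4*policy_rate - 14. Solving for -62 gives policy_rate = 12, within [-3, 14].
Intervening on subsidy: trade_balance = -3*subsidy + 7. Reaching -62 requires subsidy = 23, outside [-3, 14].

set policy_rate = 12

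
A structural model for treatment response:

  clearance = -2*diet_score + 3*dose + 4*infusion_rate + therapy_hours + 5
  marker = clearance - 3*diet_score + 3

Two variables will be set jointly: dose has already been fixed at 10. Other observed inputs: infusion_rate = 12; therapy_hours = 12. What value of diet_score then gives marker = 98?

With dose held at 10:
Substituting into the clearance equation gives clearance = -2*diet_score + 95.
So marker = -5*diet_score + 98.
Solve -5*diet_score + 98 = 98: diet_score = (98 - 98) / -5 = 0.

diet_score = 0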